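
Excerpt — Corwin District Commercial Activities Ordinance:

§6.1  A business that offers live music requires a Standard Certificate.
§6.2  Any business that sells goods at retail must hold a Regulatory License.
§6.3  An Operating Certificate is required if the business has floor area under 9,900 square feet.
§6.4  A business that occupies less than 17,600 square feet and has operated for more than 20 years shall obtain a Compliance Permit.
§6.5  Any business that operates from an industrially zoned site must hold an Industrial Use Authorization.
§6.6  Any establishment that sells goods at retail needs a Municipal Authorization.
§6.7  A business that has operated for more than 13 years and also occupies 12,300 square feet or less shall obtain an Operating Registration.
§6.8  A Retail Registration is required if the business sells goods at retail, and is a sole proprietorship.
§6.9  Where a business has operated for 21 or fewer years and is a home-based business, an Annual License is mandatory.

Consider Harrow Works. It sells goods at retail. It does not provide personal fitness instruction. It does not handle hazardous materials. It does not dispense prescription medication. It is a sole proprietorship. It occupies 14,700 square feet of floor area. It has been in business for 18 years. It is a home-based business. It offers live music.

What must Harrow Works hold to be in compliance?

Annual License, Municipal Authorization, Regulatory License, Retail Registration, Standard Certificate

§6.1 offers live music → Standard Certificate required.
§6.2 sells goods at retail → Regulatory License required.
§6.3 floor area 14,700 square feet ≥ 9,900 square feet → Operating Certificate not required.
§6.4 floor area 14,700 square feet < 17,600 square feet; years in business 18 ≤ 20 → Compliance Permit not required.
§6.5 is a home-based business (not: operates from an industrially zoned site) → Industrial Use Authorization not required.
§6.6 sells goods at retail → Municipal Authorization required.
§6.7 years in business 18 > 13; floor area 14,700 square feet > 12,300 square feet → Operating Registration not required.
§6.8 sells goods at retail; is a sole proprietorship → Retail Registration required.
§6.9 years in business 18 ≤ 21; is a home-based business → Annual License required.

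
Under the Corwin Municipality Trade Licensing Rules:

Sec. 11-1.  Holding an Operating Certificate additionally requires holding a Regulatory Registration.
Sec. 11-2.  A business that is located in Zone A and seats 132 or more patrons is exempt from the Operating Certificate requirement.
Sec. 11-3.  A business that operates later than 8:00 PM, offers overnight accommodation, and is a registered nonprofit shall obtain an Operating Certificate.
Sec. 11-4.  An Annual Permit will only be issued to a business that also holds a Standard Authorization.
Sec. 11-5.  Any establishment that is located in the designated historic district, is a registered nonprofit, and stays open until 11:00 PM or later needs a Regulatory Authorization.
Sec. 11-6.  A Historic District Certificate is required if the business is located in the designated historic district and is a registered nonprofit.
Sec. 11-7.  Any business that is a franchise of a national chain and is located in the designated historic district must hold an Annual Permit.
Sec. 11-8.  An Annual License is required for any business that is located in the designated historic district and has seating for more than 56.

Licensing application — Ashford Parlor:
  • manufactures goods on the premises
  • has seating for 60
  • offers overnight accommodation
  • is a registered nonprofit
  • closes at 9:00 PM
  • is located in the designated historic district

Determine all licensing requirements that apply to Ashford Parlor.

Sec. 11-1. Operating Certificate is required → Regulatory Registration also required.
Sec. 11-2. is located in the designated historic district (not: is located in Zone A); seating 60 < 132 → Operating Certificate exemption does not apply.
Sec. 11-3. closes 9:00 PM, after 8:00 PM; offers overnight accommodation; is a registered nonprofit → Operating Certificate required.
Sec. 11-4. Annual Permit is not required → no effect.
Sec. 11-5. is located in the designated historic district; is a registered nonprofit; closes 9:00 PM, at/before 11:00 PM → Regulatory Authorization not required.
Sec. 11-6. is located in the designated historic district; is a registered nonprofit → Historic District Certificate required.
Sec. 11-7. is a registered nonprofit (not: is a franchise of a national chain); is located in the designated historic district → Annual Permit not required.
Sec. 11-8. is located in the designated historic district; seating 60 > 56 → Annual License required.

Annual License, Historic District Certificate, Operating Certificate, Regulatory Registration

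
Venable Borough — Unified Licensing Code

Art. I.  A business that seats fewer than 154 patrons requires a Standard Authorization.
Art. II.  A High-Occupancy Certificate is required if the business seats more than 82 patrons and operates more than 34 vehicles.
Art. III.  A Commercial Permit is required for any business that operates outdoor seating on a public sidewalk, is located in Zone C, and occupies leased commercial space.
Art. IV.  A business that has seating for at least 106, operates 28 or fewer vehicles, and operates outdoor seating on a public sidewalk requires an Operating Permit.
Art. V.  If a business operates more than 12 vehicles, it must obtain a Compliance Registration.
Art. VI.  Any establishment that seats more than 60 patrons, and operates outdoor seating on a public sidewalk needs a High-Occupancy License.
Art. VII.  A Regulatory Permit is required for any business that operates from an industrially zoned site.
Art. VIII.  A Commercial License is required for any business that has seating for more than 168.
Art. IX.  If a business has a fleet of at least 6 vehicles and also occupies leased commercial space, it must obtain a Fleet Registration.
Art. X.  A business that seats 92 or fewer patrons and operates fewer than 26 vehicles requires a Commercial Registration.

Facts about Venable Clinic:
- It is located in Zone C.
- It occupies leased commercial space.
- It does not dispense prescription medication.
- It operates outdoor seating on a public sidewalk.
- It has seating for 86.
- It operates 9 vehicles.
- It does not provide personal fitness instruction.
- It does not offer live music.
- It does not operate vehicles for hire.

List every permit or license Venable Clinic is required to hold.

Art. I. seating 86 < 154 → Standard Authorization required.
Art. II. seating 86 > 82; vehicles 9 ≤ 34 → High-Occupancy Certificate not required.
Art. III. operates outdoor seating on a public sidewalk; is located in Zone C; occupies leased commercial space → Commercial Permit required.
Art. IV. seating 86 < 106; vehicles 9 ≤ 28; operates outdoor seating on a public sidewalk → Operating Permit not required.
Art. V. vehicles 9 ≤ 12 → Compliance Registration not required.
Art. VI. seating 86 > 60; operates outdoor seating on a public sidewalk → High-Occupancy License required.
Art. VII. occupies leased commercial space (not: operates from an industrially zoned site) → Regulatory Permit not required.
Art. VIII. seating 86 ≤ 168 → Commercial License not required.
Art. IX. vehicles 9 ≥ 6; occupies leased commercial space → Fleet Registration required.
Art. X. seating 86 ≤ 92; vehicles 9 < 26 → Commercial Registration required.

Commercial Permit, Commercial Registration, Fleet Registration, High-Occupancy License, Standard Authorization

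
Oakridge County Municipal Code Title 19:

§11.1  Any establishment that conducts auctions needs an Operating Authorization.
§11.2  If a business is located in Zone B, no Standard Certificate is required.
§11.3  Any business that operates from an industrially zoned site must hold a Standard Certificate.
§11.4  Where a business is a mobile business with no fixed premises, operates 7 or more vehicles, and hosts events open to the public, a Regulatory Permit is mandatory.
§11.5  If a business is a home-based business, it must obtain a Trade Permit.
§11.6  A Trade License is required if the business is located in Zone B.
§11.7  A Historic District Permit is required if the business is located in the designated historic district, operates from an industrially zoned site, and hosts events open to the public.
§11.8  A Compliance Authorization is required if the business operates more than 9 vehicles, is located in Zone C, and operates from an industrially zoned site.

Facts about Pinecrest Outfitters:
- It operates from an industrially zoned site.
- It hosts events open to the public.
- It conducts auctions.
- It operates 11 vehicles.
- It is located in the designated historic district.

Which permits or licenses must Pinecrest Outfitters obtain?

Historic District Permit, Operating Authorization, Standard Certificate

§11.1 conducts auctions → Operating Authorization required.
§11.2 is located in the designated historic district (not: is located in Zone B) → Standard Certificate exemption does not apply.
§11.3 operates from an industrially zoned site → Standard Certificate required.
§11.4 operates from an industrially zoned site (not: is a mobile business with no fixed premises); vehicles 11 ≥ 7; hosts events open to the public → Regulatory Permit not required.
§11.5 operates from an industrially zoned site (not: is a home-based business) → Trade Permit not required.
§11.6 is located in the designated historic district (not: is located in Zone B) → Trade License not required.
§11.7 is located in the designated historic district; operates from an industrially zoned site; hosts events open to the public → Historic District Permit required.
§11.8 vehicles 11 > 9; is located in the designated historic district (not: is located in Zone C); operates from an industrially zoned site → Compliance Authorization not required.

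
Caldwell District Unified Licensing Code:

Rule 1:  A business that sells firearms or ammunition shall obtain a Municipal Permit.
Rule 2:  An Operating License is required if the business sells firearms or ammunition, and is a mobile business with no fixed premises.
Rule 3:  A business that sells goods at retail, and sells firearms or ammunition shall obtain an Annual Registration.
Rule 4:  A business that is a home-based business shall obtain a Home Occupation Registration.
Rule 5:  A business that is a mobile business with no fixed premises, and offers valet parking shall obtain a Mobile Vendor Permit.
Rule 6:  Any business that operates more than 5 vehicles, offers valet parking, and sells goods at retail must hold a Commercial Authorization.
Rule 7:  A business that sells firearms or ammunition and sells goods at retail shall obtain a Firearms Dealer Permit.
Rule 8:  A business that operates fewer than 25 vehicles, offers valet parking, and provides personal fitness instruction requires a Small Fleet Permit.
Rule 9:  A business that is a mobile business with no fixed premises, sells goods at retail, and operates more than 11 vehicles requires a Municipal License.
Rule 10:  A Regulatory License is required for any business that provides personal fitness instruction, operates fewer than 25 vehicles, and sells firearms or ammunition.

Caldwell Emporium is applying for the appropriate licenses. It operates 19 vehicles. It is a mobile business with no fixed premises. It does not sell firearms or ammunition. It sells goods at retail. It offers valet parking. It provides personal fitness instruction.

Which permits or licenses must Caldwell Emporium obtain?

Commercial Authorization, Mobile Vendor Permit, Municipal License, Small Fleet Permit

Rule 1: does not sell firearms or ammunition → Municipal Permit not required.
Rule 2: does not sell firearms or ammunition; is a mobile business with no fixed premises → Operating License not required.
Rule 3: sells goods at retail; does not sell firearms or ammunition → Annual Registration not required.
Rule 4: is a mobile business with no fixed premises (not: is a home-based business) → Home Occupation Registration not required.
Rule 5: is a mobile business with no fixed premises; offers valet parking → Mobile Vendor Permit required.
Rule 6: vehicles 19 > 5; offers valet parking; sells goods at retail → Commercial Authorization required.
Rule 7: does not sell firearms or ammunition; sells goods at retail → Firearms Dealer Permit not required.
Rule 8: vehicles 19 < 25; offers valet parking; provides personal fitness instruction → Small Fleet Permit required.
Rule 9: is a mobile business with no fixed premises; sells goods at retail; vehicles 19 > 11 → Municipal License required.
Rule 10: provides personal fitness instruction; vehicles 19 < 25; does not sell firearms or ammunition → Regulatory License not required.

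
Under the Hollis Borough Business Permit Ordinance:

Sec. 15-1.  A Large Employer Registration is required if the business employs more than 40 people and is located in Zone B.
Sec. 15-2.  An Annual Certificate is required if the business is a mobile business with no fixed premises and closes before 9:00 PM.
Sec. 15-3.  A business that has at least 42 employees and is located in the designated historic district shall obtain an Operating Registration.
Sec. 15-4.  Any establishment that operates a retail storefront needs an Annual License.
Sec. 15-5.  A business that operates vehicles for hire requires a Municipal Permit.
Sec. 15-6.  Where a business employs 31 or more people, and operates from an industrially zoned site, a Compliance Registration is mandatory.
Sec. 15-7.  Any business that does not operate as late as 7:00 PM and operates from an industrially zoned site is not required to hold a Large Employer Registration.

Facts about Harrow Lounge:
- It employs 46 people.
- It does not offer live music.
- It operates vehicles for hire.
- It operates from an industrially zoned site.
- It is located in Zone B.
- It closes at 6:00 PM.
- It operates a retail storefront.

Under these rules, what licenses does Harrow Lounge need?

Annual License, Compliance Registration, Municipal Permit

Sec. 15-1. employees 46 > 40; is located in Zone B → Large Employer Registration required.
Sec. 15-2. operates from an industrially zoned site (not: is a mobile business with no fixed premises); closes 6:00 PM, at/before 9:00 PM → Annual Certificate not required.
Sec. 15-3. employees 46 ≥ 42; is located in Zone B (not: is located in the designated historic district) → Operating Registration not required.
Sec. 15-4. operates a retail storefront → Annual License required.
Sec. 15-5. operates vehicles for hire → Municipal Permit required.
Sec. 15-6. employees 46 ≥ 31; operates from an industrially zoned site → Compliance Registration required.
Sec. 15-7. closes 6:00 PM, at/before 7:00 PM; operates from an industrially zoned site → exempt from Large Employer Registration.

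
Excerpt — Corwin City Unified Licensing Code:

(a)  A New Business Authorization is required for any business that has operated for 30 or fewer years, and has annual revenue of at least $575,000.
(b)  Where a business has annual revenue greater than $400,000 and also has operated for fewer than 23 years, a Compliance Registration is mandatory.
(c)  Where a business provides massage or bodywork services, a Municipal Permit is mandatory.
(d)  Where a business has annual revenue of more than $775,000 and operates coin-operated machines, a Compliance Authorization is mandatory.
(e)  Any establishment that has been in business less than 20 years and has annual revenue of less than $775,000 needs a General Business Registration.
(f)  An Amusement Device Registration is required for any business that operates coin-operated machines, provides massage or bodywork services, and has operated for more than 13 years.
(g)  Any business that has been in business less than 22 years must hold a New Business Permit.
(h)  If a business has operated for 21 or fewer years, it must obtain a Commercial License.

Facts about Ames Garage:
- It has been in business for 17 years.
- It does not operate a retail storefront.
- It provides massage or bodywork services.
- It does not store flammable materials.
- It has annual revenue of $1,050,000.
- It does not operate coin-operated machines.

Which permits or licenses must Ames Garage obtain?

(a) years in business 17 ≤ 30; revenue $1,050,000 ≥ $575,000 → New Business Authorization required.
(b) revenue $1,050,000 > $400,000; years in business 17 < 23 → Compliance Registration required.
(c) provides massage or bodywork services → Municipal Permit required.
(d) revenue $1,050,000 > $775,000; does not operate coin-operated machines → Compliance Authorization not required.
(e) years in business 17 < 20; revenue $1,050,000 ≥ $775,000 → General Business Registration not required.
(f) does not operate coin-operated machines; provides massage or bodywork services; years in business 17 > 13 → Amusement Device Registration not required.
(g) years in business 17 < 22 → New Business Permit required.
(h) years in business 17 ≤ 21 → Commercial License required.

Commercial License, Compliance Registration, Municipal Permit, New Business Authorization, New Business Permit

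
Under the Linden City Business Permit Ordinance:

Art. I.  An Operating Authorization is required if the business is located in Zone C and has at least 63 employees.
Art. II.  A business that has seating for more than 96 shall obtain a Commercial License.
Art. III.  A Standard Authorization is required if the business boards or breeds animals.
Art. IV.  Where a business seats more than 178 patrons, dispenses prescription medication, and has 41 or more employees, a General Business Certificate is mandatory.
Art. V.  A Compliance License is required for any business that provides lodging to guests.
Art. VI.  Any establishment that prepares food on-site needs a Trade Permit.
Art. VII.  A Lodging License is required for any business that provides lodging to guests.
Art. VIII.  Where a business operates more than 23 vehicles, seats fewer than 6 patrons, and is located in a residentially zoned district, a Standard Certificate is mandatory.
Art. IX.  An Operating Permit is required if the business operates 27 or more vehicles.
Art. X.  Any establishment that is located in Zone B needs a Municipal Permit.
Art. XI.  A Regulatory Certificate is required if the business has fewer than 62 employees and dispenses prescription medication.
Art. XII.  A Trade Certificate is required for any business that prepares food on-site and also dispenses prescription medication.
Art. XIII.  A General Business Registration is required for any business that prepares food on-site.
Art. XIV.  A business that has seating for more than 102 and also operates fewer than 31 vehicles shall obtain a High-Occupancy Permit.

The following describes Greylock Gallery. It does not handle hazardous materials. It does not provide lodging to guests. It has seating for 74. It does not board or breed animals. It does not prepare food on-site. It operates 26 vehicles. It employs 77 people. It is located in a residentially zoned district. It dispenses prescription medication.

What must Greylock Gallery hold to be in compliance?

None

Art. I. is located in a residentially zoned district (not: is located in Zone C); employees 77 ≥ 63 → Operating Authorization not required.
Art. II. seating 74 ≤ 96 → Commercial License not required.
Art. III. does not board or breed animals → Standard Authorization not required.
Art. IV. seating 74 ≤ 178; dispenses prescription medication; employees 77 ≥ 41 → General Business Certificate not required.
Art. V. does not provide lodging to guests → Compliance License not required.
Art. VI. does not prepare food on-site → Trade Permit not required.
Art. VII. does not provide lodging to guests → Lodging License not required.
Art. VIII. vehicles 26 > 23; seating 74 ≥ 6; is located in a residentially zoned district → Standard Certificate not required.
Art. IX. vehicles 26 < 27 → Operating Permit not required.
Art. X. is located in a residentially zoned district (not: is located in Zone B) → Municipal Permit not required.
Art. XI. employees 77 ≥ 62; dispenses prescription medication → Regulatory Certificate not required.
Art. XII. does not prepare food on-site; dispenses prescription medication → Trade Certificate not required.
Art. XIII. does not prepare food on-site → General Business Registration not required.
Art. XIV. seating 74 ≤ 102; vehicles 26 < 31 → High-Occupancy Permit not required.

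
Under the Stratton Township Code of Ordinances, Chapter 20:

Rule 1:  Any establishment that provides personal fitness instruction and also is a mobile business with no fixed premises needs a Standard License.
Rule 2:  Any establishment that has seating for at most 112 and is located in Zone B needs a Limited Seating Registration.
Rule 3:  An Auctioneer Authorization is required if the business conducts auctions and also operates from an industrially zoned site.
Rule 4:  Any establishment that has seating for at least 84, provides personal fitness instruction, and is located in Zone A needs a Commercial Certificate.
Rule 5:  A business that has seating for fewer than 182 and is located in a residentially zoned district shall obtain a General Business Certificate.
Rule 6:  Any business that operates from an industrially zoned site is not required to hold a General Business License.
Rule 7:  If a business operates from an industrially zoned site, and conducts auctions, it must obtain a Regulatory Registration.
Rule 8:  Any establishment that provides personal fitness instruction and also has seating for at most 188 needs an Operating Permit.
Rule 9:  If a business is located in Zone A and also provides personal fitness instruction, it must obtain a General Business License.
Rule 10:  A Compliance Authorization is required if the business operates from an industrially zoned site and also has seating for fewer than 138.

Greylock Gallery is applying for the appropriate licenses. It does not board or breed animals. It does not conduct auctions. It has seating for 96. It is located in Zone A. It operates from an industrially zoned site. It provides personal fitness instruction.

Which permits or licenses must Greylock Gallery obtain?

Commercial Certificate, Compliance Authorization, Operating Permit

Rule 1: provides personal fitness instruction; operates from an industrially zoned site (not: is a mobile business with no fixed premises) → Standard License not required.
Rule 2: seating 96 ≤ 112; is located in Zone A (not: is located in Zone B) → Limited Seating Registration not required.
Rule 3: does not conduct auctions; operates from an industrially zoned site → Auctioneer Authorization not required.
Rule 4: seating 96 ≥ 84; provides personal fitness instruction; is located in Zone A → Commercial Certificate required.
Rule 5: seating 96 < 182; is located in Zone A (not: is located in a residentially zoned district) → General Business Certificate not required.
Rule 6: operates from an industrially zoned site → exempt from General Business License.
Rule 7: operates from an industrially zoned site; does not conduct auctions → Regulatory Registration not required.
Rule 8: provides personal fitness instruction; seating 96 ≤ 188 → Operating Permit required.
Rule 9: is located in Zone A; provides personal fitness instruction → General Business License required.
Rule 10: operates from an industrially zoned site; seating 96 < 138 → Compliance Authorization required.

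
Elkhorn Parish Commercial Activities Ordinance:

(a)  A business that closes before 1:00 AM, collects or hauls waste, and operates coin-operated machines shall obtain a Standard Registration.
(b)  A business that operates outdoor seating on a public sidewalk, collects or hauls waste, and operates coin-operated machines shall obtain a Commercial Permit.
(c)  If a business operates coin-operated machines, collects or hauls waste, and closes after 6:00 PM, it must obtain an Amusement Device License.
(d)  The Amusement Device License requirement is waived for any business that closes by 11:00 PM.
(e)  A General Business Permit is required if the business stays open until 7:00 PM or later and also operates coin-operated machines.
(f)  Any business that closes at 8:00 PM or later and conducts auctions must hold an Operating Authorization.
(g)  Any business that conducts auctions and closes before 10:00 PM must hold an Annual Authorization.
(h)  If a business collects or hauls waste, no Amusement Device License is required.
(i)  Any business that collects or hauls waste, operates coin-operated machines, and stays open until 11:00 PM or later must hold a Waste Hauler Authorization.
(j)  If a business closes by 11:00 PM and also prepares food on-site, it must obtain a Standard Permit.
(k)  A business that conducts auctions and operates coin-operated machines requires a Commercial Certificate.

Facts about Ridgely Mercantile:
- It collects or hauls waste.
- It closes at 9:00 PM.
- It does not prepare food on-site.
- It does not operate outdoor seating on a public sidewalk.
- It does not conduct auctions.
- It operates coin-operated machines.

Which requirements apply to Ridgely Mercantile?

(a) closes 9:00 PM, at/before 1:00 AM; collects or hauls waste; operates coin-operated machines → Standard Registration required.
(b) does not operate outdoor seating on a public sidewalk; collects or hauls waste; operates coin-operated machines → Commercial Permit not required.
(c) operates coin-operated machines; collects or hauls waste; closes 9:00 PM, after 6:00 PM → Amusement Device License required.
(d) closes 9:00 PM, at/before 11:00 PM → exempt from Amusement Device License.
(e) closes 9:00 PM, after 7:00 PM; operates coin-operated machines → General Business Permit required.
(f) closes 9:00 PM, after 8:00 PM; does not conduct auctions → Operating Authorization not required.
(g) does not conduct auctions; closes 9:00 PM, at/before 10:00 PM → Annual Authorization not required.
(h) collects or hauls waste → exempt from Amusement Device License.
(i) collects or hauls waste; operates coin-operated machines; closes 9:00 PM, at/before 11:00 PM → Waste Hauler Authorization not required.
(j) closes 9:00 PM, at/before 11:00 PM; does not prepare food on-site → Standard Permit not required.
(k) does not conduct auctions; operates coin-operated machines → Commercial Certificate not required.

General Business Permit, Standard Registration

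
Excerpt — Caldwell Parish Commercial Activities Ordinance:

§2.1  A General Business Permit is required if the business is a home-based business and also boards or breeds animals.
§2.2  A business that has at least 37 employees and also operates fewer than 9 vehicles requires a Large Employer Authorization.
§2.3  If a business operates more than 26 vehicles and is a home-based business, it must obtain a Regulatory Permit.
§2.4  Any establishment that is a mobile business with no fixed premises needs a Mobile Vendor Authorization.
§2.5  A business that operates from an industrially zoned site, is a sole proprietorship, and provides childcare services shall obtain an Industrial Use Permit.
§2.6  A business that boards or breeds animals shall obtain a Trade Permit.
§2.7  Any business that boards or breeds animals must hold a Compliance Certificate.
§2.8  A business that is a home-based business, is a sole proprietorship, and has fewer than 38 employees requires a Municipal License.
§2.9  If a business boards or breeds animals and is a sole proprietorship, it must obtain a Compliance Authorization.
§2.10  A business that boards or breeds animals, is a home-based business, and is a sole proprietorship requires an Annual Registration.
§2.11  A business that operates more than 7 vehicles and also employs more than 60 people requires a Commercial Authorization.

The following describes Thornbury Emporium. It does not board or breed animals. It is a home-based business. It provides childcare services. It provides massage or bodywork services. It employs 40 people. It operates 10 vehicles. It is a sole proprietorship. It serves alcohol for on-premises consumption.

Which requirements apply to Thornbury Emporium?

§2.1 is a home-based business; does not board or breed animals → General Business Permit not required.
§2.2 employees 40 ≥ 37; vehicles 10 ≥ 9 → Large Employer Authorization not required.
§2.3 vehicles 10 ≤ 26; is a home-based business → Regulatory Permit not required.
§2.4 is a home-based business (not: is a mobile business with no fixed premises) → Mobile Vendor Authorization not required.
§2.5 is a home-based business (not: operates from an industrially zoned site); is a sole proprietorship; provides childcare services → Industrial Use Permit not required.
§2.6 does not board or breed animals → Trade Permit not required.
§2.7 does not board or breed animals → Compliance Certificate not required.
§2.8 is a home-based business; is a sole proprietorship; employees 40 ≥ 38 → Municipal License not required.
§2.9 does not board or breed animals; is a sole proprietorship → Compliance Authorization not required.
§2.10 does not board or breed animals; is a home-based business; is a sole proprietorship → Annual Registration not required.
§2.11 vehicles 10 > 7; employees 40 ≤ 60 → Commercial Authorization not required.

None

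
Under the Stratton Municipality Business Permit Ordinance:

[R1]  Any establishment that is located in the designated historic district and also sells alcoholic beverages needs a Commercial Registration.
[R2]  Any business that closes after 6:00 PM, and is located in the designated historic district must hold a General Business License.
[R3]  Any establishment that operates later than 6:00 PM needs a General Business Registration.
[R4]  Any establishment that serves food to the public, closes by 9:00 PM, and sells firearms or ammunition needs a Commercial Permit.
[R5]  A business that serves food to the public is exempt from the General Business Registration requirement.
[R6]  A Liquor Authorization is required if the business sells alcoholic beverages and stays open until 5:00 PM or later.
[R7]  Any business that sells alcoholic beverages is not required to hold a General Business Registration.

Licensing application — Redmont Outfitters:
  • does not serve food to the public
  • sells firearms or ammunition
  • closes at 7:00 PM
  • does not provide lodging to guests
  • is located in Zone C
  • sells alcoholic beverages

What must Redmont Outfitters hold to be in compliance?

Liquor Authorization

[R1] is located in Zone C (not: is located in the designated historic district); sells alcoholic beverages → Commercial Registration not required.
[R2] closes 7:00 PM, after 6:00 PM; is located in Zone C (not: is located in the designated historic district) → General Business License not required.
[R3] closes 7:00 PM, after 6:00 PM → General Business Registration required.
[R4] does not serve food to the public; closes 7:00 PM, at/before 9:00 PM; sells firearms or ammunition → Commercial Permit not required.
[R5] does not serve food to the public → General Business Registration exemption does not apply.
[R6] sells alcoholic beverages; closes 7:00 PM, after 5:00 PM → Liquor Authorization required.
[R7] sells alcoholic beverages → exempt from General Business Registration.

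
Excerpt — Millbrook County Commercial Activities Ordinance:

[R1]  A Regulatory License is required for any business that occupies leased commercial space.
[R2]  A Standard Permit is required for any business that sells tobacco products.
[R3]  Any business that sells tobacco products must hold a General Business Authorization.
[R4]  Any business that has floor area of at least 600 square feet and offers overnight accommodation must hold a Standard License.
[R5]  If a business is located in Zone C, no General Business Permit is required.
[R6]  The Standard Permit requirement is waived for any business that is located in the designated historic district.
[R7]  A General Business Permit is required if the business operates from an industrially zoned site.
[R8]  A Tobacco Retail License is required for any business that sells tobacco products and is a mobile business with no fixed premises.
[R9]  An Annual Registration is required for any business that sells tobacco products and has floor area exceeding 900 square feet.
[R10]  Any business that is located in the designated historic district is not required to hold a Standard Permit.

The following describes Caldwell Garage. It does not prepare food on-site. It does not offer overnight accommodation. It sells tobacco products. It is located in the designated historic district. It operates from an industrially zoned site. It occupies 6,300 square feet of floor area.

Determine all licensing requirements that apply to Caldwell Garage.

[R1] operates from an industrially zoned site (not: occupies leased commercial space) → Regulatory License not required.
[R2] sells tobacco products → Standard Permit required.
[R3] sells tobacco products → General Business Authorization required.
[R4] floor area 6,300 square feet ≥ 600 square feet; does not offer overnight accommodation → Standard License not required.
[R5] is located in the designated historic district (not: is located in Zone C) → General Business Permit exemption does not apply.
[R6] is located in the designated historic district → exempt from Standard Permit.
[R7] operates from an industrially zoned site → General Business Permit required.
[R8] sells tobacco products; operates from an industrially zoned site (not: is a mobile business with no fixed premises) → Tobacco Retail License not required.
[R9] sells tobacco products; floor area 6,300 square feet > 900 square feet → Annual Registration required.
[R10] is located in the designated historic district → exempt from Standard Permit.

Annual Registration, General Business Authorization, General Business Permit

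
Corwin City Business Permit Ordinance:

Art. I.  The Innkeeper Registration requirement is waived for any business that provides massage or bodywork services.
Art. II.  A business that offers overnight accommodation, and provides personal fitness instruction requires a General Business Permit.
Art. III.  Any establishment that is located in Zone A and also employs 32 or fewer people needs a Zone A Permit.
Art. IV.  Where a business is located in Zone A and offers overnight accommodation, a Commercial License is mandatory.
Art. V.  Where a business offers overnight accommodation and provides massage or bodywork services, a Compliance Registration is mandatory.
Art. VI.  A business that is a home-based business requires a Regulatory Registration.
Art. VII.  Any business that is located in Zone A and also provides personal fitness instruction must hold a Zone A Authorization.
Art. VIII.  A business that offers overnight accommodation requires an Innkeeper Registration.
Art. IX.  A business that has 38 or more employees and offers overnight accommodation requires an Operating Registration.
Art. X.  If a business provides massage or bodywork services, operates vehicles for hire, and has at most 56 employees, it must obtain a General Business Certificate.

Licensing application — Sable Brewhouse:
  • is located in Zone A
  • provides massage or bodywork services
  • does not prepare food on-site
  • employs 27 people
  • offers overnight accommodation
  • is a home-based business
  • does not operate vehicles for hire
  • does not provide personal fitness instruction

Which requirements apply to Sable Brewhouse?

Art. I. provides massage or bodywork services → exempt from Innkeeper Registration.
Art. II. offers overnight accommodation; does not provide personal fitness instruction → General Business Permit not required.
Art. III. is located in Zone A; employees 27 ≤ 32 → Zone A Permit required.
Art. IV. is located in Zone A; offers overnight accommodation → Commercial License required.
Art. V. offers overnight accommodation; provides massage or bodywork services → Compliance Registration required.
Art. VI. is a home-based business → Regulatory Registration required.
Art. VII. is located in Zone A; does not provide personal fitness instruction → Zone A Authorization not required.
Art. VIII. offers overnight accommodation → Innkeeper Registration required.
Art. IX. employees 27 < 38; offers overnight accommodation → Operating Registration not required.
Art. X. provides massage or bodywork services; does not operate vehicles for hire; employees 27 ≤ 56 → General Business Certificate not required.

Commercial License, Compliance Registration, Regulatory Registration, Zone A Permit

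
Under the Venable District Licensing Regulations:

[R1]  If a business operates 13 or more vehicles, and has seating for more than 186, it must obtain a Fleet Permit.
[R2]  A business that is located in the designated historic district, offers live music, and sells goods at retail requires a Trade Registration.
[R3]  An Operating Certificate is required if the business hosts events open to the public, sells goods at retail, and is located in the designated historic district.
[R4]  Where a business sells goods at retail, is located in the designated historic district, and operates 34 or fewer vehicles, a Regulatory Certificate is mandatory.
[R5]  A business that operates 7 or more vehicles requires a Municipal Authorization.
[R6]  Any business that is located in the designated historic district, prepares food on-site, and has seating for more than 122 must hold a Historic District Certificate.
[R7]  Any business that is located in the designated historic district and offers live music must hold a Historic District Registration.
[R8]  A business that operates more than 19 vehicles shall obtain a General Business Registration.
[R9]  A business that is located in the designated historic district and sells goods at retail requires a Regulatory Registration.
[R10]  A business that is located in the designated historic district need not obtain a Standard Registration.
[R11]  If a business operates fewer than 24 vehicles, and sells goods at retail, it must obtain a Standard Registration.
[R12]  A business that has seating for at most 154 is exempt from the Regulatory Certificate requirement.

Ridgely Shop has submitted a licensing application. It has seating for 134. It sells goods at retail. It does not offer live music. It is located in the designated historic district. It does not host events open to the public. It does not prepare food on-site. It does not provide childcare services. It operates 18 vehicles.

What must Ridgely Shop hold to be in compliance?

Municipal Authorization, Regulatory Registration

[R1] vehicles 18 ≥ 13; seating 134 ≤ 186 → Fleet Permit not required.
[R2] is located in the designated historic district; does not offer live music; sells goods at retail → Trade Registration not required.
[R3] does not host events open to the public; sells goods at retail; is located in the designated historic district → Operating Certificate not required.
[R4] sells goods at retail; is located in the designated historic district; vehicles 18 ≤ 34 → Regulatory Certificate required.
[R5] vehicles 18 ≥ 7 → Municipal Authorization required.
[R6] is located in the designated historic district; does not prepare food on-site; seating 134 > 122 → Historic District Certificate not required.
[R7] is located in the designated historic district; does not offer live music → Historic District Registration not required.
[R8] vehicles 18 ≤ 19 → General Business Registration not required.
[R9] is located in the designated historic district; sells goods at retail → Regulatory Registration required.
[R10] is located in the designated historic district → exempt from Standard Registration.
[R11] vehicles 18 < 24; sells goods at retail → Standard Registration required.
[R12] seating 134 ≤ 154 → exempt from Regulatory Certificate.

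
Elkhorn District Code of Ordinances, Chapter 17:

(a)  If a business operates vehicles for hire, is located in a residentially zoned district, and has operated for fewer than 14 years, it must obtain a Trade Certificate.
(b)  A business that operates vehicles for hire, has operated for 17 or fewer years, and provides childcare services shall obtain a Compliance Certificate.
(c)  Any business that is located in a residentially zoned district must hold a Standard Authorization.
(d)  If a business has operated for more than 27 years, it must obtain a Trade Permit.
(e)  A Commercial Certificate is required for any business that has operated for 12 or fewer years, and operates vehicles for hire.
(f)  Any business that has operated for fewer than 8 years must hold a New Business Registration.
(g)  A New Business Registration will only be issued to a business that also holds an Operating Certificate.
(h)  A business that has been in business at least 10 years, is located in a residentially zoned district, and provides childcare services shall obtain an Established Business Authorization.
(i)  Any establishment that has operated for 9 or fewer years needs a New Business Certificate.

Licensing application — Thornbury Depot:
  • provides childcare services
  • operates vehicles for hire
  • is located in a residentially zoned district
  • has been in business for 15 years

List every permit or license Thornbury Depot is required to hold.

(a) operates vehicles for hire; is located in a residentially zoned district; years in business 15 ≥ 14 → Trade Certificate not required.
(b) operates vehicles for hire; years in business 15 ≤ 17; provides childcare services → Compliance Certificate required.
(c) is located in a residentially zoned district → Standard Authorization required.
(d) years in business 15 ≤ 27 → Trade Permit not required.
(e) years in business 15 > 12; operates vehicles for hire → Commercial Certificate not required.
(f) years in business 15 ≥ 8 → New Business Registration not required.
(g) New Business Registration is not required → no effect.
(h) years in business 15 ≥ 10; is located in a residentially zoned district; provides childcare services → Established Business Authorization required.
(i) years in business 15 > 9 → New Business Certificate not required.

Compliance Certificate, Established Business Authorization, Standard Authorization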